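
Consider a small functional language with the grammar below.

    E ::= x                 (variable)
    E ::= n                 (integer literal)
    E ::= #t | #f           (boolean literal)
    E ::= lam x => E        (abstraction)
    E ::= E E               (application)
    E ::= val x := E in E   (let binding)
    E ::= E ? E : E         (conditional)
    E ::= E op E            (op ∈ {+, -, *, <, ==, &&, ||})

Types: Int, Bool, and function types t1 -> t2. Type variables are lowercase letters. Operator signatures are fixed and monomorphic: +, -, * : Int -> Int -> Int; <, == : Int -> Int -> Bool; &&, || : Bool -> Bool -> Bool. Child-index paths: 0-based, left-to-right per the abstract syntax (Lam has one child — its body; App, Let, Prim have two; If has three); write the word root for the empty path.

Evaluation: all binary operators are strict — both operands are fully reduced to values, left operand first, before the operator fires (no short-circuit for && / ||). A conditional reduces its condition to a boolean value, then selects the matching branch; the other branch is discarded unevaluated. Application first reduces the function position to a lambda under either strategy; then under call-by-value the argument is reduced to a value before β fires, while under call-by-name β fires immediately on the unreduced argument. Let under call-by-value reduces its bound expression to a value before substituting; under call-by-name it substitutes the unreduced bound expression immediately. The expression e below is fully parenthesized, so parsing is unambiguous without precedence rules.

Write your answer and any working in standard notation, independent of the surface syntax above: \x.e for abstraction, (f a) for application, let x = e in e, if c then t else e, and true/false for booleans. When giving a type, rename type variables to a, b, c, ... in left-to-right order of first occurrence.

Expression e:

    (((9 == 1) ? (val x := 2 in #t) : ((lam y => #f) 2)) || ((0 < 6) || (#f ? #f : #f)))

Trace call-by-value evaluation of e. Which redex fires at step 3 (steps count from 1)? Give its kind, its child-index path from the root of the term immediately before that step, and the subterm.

Answer: beta at 0 : ((\y.false) 2)

Trace:
step 0: ((if (9 == 1) then (let x = 2 in true) else ((\y.false) 2)) || ((0 < 6) || (if false then false else false)))
step 1: [delta@0.0] ((if false then (let x = 2 in true) else ((\y.false) 2)) || ((0 < 6) || (if false then false else false)))
step 2: [if@0] (((\y.false) 2) || ((0 < 6) || (if false then false else false)))
step 3: [beta@0] (false || ((0 < 6) || (if false then false else false)))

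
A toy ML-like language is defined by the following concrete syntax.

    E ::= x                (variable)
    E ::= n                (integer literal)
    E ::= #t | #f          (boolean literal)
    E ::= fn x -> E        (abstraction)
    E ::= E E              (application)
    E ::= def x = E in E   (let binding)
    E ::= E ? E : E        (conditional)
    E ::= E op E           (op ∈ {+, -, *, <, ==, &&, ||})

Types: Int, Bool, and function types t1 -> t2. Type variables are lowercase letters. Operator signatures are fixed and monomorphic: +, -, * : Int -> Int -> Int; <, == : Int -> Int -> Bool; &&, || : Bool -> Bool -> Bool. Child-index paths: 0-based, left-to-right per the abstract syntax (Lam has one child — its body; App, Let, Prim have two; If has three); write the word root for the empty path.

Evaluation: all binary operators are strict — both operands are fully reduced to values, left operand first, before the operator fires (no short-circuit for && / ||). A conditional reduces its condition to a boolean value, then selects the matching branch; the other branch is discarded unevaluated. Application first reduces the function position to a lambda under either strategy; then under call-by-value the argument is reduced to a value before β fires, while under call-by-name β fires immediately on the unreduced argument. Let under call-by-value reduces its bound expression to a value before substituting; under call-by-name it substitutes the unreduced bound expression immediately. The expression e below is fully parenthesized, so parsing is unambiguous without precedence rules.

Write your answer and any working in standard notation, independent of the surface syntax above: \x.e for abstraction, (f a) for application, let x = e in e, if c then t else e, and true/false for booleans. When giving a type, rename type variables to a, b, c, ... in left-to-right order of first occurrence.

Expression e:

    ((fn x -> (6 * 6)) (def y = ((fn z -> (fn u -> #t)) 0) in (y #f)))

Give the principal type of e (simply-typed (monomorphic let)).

Answer: Int

Working:
  unify Int ~ Int
  unify Int ~ Int
\x._ : a -> Int
\u._ : c -> Bool
\z._ : b -> c -> Bool
  unify b -> c -> Bool ~ Int -> d
  unify b ~ Int
  unify c -> Bool ~ d
_ _ : c -> Bool
let y : c -> Bool
y : c -> Bool
  unify c -> Bool ~ Bool -> e
  unify c ~ Bool
  unify Bool ~ e
_ _ : Bool
  unify a -> Int ~ Bool -> f
  unify a ~ Bool
  unify Int ~ f
_ _ : Int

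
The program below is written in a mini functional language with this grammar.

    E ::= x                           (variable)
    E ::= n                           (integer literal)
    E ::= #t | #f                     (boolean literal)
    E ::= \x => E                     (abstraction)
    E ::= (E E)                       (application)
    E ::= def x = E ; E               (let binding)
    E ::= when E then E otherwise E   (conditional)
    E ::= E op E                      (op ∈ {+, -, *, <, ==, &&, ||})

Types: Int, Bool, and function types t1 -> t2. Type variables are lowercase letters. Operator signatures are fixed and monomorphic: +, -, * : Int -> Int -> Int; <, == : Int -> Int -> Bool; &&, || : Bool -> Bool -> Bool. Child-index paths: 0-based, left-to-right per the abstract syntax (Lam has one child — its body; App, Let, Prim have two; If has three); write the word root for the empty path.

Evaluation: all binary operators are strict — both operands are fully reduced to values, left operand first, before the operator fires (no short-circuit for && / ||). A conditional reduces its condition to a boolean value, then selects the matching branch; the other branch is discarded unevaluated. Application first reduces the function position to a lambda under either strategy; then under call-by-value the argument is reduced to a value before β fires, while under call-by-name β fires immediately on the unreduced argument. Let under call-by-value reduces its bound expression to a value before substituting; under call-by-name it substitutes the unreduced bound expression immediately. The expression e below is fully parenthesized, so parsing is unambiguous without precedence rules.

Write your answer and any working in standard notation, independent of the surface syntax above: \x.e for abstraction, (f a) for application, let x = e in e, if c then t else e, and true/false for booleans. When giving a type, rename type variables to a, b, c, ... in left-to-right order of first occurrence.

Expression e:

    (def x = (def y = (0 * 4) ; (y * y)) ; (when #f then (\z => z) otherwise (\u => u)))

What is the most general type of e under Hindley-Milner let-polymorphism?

Derivation:
  unify Int ~ Int
  unify Int ~ Int
let y : Int
y : Int
  unify Int ~ Int
y : Int
  unify Int ~ Int
let x : Int
  unify Bool ~ Bool
z : a
\z._ : a -> a
u : b
\u._ : b -> b
  unify a -> a ~ b -> b
  unify a ~ b
  unify b ~ b

Answer: a -> a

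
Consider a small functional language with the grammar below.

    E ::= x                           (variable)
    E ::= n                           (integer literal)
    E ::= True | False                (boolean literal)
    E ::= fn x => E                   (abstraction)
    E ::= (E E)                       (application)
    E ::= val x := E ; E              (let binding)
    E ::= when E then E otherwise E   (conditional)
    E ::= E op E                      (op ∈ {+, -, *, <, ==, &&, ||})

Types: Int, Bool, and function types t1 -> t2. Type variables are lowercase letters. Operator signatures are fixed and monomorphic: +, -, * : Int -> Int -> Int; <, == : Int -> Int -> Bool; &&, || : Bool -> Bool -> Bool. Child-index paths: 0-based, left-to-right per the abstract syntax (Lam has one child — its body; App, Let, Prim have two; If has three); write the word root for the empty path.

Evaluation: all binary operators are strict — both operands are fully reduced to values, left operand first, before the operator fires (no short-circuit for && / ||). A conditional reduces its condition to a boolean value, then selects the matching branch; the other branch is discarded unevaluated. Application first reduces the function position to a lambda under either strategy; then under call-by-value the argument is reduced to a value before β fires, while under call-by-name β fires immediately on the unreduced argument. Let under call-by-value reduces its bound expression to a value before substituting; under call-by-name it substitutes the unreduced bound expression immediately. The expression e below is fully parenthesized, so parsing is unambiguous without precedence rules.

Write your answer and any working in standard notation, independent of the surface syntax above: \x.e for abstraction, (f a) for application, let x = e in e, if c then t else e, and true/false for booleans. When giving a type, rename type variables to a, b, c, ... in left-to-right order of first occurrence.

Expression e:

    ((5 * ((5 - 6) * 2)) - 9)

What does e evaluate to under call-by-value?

Derivation:
step 0: ((5 * ((5 - 6) * 2)) - 9)
step 1: [delta@0.1.0] ((5 * (-1 * 2)) - 9)
step 2: [delta@0.1] ((5 * -2) - 9)
step 3: [delta@0] (-10 - 9)
step 4: [delta@root] -19

Answer: -19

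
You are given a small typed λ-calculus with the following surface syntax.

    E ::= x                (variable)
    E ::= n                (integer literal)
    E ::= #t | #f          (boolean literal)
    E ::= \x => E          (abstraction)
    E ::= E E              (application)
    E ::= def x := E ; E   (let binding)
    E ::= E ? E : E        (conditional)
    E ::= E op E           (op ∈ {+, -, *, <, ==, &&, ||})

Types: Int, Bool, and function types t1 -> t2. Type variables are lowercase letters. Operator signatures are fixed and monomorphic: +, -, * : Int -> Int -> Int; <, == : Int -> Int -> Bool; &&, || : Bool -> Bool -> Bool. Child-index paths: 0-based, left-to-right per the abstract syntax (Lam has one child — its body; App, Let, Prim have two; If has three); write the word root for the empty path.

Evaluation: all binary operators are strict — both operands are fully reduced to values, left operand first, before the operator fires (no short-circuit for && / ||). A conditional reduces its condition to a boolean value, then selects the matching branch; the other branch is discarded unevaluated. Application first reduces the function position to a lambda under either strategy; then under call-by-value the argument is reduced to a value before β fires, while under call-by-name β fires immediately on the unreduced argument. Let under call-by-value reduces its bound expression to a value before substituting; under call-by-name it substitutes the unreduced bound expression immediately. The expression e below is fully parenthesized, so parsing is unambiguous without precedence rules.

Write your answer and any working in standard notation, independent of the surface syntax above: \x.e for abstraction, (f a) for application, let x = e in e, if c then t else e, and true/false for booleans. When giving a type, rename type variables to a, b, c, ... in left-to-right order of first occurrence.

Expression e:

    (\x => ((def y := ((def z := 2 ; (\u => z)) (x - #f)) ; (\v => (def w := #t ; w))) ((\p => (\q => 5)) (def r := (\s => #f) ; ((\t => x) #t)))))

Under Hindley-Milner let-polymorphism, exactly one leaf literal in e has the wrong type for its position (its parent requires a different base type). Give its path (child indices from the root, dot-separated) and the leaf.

Answer: 0.0.0.1.1 : false

Working:
let z : Int
z : Int
\u._ : b -> Int
x : a
  unify a ~ Int
  unify Bool ~ Int
  FAIL: mismatch Bool ~ Int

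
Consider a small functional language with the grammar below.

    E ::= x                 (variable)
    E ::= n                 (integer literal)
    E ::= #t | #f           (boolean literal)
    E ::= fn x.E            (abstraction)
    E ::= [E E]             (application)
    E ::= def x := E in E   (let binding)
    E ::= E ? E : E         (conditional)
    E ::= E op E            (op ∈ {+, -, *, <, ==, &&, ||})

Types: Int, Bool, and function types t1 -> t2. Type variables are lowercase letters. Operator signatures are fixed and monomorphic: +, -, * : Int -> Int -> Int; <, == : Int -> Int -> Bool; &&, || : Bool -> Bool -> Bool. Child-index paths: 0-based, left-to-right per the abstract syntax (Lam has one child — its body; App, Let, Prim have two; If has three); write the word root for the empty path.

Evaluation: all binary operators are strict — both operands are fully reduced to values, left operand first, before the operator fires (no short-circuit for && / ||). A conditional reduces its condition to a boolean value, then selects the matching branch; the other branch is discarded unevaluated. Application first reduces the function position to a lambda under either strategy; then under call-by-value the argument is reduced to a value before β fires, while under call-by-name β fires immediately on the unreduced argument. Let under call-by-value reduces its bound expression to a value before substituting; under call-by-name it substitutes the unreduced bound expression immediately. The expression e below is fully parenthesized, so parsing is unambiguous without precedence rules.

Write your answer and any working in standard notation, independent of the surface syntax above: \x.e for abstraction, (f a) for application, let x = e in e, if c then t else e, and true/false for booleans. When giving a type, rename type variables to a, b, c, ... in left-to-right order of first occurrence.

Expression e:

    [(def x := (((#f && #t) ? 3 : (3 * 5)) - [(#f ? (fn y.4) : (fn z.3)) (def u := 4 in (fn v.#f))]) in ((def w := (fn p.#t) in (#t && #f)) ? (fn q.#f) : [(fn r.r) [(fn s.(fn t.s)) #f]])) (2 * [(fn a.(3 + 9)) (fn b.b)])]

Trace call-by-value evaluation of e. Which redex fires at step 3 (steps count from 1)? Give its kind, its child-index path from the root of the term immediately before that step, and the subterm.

Trace:
step 0: ((let x = ((if (false && true) then 3 else (3 * 5)) - ((if false then (\y.4) else (\z.3)) (let u = 4 in (\v.false)))) in (if (let w = (\p.true) in (true && false)) then (\q.false) else ((\r.r) ((\s.(\t.s)) false)))) (2 * ((\a.(3 + 9)) (\b.b))))
step 1: [delta@0.0.0.0] ((let x = ((if false then 3 else (3 * 5)) - ((if false then (\y.4) else (\z.3)) (let u = 4 in (\v.false)))) in (if (let w = (\p.true) in (true && false)) then (\q.false) else ((\r.r) ((\s.(\t.s)) false)))) (2 * ((\a.(3 + 9)) (\b.b))))
step 2: [if@0.0.0] ((let x = ((3 * 5) - ((if false then (\y.4) else (\z.3)) (let u = 4 in (\v.false)))) in (if (let w = (\p.true) in (true && false)) then (\q.false) else ((\r.r) ((\s.(\t.s)) false)))) (2 * ((\a.(3 + 9)) (\b.b))))
step 3: [delta@0.0.0] ((let x = (15 - ((if false then (\y.4) else (\z.3)) (let u = 4 in (\v.false)))) in (if (let w = (\p.true) in (true && false)) then (\q.false) else ((\r.r) ((\s.(\t.s)) false)))) (2 * ((\a.(3 + 9)) (\b.b))))

Answer: delta at 0.0.0 : (3 * 5)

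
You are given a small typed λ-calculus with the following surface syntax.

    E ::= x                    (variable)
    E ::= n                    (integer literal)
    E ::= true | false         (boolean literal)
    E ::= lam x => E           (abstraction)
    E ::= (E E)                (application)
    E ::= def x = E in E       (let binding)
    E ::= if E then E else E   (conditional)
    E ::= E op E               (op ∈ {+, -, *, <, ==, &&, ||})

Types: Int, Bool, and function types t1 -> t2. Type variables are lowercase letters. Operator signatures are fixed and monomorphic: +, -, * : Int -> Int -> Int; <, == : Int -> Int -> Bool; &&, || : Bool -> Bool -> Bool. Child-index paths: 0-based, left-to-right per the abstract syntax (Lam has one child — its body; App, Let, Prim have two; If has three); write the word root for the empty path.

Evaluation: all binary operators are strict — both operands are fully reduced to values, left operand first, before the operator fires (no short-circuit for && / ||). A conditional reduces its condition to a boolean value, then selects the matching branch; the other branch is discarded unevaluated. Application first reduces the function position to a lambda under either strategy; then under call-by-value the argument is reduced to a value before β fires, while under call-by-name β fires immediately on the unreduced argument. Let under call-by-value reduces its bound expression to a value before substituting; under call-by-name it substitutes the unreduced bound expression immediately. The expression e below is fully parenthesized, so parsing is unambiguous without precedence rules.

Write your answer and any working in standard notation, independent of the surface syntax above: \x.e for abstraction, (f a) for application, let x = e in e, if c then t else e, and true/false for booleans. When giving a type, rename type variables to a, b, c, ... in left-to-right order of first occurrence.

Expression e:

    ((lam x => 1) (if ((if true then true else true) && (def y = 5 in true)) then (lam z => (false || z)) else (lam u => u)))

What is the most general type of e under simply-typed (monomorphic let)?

Answer: Int

Working:
\x._ : a -> Int
  unify Bool ~ Bool
  unify Bool ~ Bool
  unify Bool ~ Bool
let y : Int
  unify Bool ~ Bool
  unify Bool ~ Bool
  unify Bool ~ Bool
z : b
  unify b ~ Bool
\z._ : Bool -> Bool
u : c
\u._ : c -> c
  unify Bool -> Bool ~ c -> c
  unify Bool ~ c
  unify Bool ~ Bool
  unify a -> Int ~ (Bool -> Bool) -> d
  unify a ~ Bool -> Bool
  unify Int ~ d
_ _ : Int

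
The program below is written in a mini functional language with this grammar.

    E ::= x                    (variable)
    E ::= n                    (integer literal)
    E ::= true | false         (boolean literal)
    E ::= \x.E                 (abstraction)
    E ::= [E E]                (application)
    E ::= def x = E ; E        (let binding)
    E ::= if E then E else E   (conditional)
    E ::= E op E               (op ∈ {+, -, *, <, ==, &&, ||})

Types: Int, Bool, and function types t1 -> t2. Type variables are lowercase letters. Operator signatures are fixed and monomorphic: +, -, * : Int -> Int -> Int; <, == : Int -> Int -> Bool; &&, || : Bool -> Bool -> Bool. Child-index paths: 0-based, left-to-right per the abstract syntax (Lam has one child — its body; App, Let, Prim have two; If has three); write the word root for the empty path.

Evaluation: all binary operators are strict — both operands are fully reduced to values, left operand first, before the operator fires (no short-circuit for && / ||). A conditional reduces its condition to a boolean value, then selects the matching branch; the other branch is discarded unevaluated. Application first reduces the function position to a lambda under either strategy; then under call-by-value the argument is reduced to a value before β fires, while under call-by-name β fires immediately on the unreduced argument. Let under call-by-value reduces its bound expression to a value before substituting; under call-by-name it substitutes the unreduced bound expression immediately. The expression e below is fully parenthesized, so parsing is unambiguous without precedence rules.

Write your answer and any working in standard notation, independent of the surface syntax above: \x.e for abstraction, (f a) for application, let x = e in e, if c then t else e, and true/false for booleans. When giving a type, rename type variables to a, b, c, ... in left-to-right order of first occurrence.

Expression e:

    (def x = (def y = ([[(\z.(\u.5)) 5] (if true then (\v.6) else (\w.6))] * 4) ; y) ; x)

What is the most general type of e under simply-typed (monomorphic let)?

Answer: Int

Working:
\u._ : b -> Int
\z._ : a -> b -> Int
  unify a -> b -> Int ~ Int -> c
  unify a ~ Int
  unify b -> Int ~ c
_ _ : b -> Int
  unify Bool ~ Bool
\v._ : d -> Int
\w._ : e -> Int
  unify d -> Int ~ e -> Int
  unify d ~ e
  unify Int ~ Int
  unify b -> Int ~ (e -> Int) -> f
  unify b ~ e -> Int
  unify Int ~ f
_ _ : Int
  unify Int ~ Int
  unify Int ~ Int
let y : Int
y : Int
let x : Int
x : Int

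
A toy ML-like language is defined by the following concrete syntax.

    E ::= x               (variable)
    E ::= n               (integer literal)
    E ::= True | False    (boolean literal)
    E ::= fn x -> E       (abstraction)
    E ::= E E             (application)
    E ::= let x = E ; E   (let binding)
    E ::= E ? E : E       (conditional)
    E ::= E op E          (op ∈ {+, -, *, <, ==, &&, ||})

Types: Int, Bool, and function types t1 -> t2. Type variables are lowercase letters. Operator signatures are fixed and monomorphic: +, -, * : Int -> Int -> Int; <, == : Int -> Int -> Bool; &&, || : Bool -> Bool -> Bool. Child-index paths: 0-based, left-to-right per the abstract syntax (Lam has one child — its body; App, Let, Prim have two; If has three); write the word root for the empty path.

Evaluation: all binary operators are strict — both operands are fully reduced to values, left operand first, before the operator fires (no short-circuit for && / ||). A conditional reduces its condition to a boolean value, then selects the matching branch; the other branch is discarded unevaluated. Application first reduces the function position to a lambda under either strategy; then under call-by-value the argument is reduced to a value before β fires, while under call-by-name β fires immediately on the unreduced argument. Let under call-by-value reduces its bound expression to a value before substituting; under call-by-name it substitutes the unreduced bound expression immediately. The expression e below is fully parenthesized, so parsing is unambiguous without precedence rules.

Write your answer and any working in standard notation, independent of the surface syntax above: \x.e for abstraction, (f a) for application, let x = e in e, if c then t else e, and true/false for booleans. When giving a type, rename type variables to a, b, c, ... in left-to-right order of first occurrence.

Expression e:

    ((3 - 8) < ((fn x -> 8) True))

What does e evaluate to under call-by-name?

Answer: true

Working:
step 0: ((3 - 8) < ((\x.8) true))
step 1: [delta@0] (-5 < ((\x.8) true))
step 2: [beta@1] (-5 < 8)
step 3: [delta@root] true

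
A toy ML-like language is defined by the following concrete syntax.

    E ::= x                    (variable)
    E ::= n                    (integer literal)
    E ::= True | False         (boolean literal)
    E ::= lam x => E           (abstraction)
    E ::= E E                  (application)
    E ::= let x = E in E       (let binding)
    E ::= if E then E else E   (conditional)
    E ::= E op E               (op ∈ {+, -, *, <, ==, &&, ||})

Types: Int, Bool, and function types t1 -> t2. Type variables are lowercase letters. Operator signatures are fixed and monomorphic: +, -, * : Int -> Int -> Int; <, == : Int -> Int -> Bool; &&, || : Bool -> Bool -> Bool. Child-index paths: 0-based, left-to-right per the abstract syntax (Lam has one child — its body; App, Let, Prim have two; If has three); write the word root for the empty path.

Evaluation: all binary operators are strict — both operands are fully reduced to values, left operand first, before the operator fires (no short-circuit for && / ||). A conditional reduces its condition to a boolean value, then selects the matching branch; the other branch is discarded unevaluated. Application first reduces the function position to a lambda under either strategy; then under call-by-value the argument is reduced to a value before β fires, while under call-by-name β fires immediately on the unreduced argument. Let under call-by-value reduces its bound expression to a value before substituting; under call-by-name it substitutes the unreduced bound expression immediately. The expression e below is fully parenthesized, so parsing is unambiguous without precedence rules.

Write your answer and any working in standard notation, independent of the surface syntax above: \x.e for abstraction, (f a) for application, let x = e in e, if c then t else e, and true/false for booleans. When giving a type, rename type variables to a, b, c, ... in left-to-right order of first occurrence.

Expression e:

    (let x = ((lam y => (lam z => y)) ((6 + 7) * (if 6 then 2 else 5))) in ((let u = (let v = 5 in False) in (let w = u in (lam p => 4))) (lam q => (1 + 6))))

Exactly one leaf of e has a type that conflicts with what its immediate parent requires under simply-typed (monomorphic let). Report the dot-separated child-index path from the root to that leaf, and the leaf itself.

Answer: 0.1.1.0 : 6

Derivation:
y : a
\z._ : b -> a
\y._ : a -> b -> a
  unify Int ~ Int
  unify Int ~ Int
  unify Int ~ Int
  unify Int ~ Bool
  FAIL: mismatch Int ~ Bool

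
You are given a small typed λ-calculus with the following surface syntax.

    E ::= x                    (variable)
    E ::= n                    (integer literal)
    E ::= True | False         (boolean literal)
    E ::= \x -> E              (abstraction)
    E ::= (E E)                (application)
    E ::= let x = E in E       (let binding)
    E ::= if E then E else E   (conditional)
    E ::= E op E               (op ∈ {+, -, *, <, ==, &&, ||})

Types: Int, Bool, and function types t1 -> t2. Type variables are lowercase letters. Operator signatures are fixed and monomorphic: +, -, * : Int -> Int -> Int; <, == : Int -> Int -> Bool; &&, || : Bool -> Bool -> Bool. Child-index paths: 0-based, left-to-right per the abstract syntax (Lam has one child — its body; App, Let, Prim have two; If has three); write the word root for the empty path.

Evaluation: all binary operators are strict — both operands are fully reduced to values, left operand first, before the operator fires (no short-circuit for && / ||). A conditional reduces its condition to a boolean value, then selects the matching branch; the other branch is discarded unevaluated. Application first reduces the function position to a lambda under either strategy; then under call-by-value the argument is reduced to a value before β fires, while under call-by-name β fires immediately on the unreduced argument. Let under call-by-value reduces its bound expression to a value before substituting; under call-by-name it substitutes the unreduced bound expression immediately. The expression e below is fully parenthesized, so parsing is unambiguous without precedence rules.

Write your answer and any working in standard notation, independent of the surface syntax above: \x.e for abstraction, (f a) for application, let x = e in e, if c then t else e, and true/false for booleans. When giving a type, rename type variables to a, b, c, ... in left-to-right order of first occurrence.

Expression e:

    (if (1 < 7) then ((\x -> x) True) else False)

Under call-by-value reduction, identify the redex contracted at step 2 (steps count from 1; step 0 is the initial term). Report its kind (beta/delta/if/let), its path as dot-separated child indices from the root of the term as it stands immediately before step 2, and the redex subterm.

Trace:
step 0: (if (1 < 7) then ((\x.x) true) else false)
step 1: [delta@0] (if true then ((\x.x) true) else false)
step 2: [if@root] ((\x.x) true)

Answer: if at root : (if true then ((\x.x) true) else false)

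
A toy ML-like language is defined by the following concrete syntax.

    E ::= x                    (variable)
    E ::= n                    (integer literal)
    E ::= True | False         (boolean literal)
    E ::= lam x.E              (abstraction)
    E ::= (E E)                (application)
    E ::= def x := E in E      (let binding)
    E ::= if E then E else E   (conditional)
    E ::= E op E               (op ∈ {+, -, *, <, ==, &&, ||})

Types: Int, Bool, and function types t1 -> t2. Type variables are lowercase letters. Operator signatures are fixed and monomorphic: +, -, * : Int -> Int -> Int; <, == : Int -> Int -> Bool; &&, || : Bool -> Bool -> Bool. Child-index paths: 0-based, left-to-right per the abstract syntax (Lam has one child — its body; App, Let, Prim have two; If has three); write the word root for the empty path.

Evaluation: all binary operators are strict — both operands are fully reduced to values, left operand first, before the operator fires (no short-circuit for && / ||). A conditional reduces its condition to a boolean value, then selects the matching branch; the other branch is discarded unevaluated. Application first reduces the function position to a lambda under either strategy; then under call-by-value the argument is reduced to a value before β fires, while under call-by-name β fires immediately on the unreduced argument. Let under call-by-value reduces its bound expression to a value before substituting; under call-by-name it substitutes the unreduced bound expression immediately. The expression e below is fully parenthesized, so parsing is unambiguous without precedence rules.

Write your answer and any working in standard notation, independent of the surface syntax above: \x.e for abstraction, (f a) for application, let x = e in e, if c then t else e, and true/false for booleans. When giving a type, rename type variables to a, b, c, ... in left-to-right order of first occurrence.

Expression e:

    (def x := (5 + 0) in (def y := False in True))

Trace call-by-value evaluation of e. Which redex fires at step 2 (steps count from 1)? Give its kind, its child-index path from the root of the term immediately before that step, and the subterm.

Answer: let at root : (let x = 5 in (let y = false in true))

Derivation:
step 0: (let x = (5 + 0) in (let y = false in true))
step 1: [delta@0] (let x = 5 in (let y = false in true))
step 2: [let@root] (let y = false in true)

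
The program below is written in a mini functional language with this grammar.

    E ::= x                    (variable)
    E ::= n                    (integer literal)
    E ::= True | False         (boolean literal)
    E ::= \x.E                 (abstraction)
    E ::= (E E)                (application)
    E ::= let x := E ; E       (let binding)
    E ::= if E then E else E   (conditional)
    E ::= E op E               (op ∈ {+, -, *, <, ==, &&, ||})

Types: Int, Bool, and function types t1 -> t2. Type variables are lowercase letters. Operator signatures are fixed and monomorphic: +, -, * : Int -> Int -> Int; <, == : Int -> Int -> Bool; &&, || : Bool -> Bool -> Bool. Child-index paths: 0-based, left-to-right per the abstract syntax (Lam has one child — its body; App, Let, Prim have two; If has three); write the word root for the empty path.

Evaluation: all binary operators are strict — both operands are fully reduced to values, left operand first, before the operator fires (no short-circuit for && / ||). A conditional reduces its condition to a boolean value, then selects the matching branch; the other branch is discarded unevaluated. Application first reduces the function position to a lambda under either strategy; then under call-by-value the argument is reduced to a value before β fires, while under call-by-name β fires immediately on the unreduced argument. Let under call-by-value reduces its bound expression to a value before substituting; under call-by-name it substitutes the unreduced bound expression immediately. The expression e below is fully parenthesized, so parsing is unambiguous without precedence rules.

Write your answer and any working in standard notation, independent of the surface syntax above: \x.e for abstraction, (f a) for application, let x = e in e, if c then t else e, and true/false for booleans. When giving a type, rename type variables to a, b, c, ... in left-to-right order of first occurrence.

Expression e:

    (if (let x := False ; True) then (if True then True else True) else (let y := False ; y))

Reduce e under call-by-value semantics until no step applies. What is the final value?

Answer: true

Derivation:
step 0: (if (let x = false in true) then (if true then true else true) else (let y = false in y))
step 1: [let@0] (if true then (if true then true else true) else (let y = false in y))
step 2: [if@root] (if true then true else true)
step 3: [if@root] true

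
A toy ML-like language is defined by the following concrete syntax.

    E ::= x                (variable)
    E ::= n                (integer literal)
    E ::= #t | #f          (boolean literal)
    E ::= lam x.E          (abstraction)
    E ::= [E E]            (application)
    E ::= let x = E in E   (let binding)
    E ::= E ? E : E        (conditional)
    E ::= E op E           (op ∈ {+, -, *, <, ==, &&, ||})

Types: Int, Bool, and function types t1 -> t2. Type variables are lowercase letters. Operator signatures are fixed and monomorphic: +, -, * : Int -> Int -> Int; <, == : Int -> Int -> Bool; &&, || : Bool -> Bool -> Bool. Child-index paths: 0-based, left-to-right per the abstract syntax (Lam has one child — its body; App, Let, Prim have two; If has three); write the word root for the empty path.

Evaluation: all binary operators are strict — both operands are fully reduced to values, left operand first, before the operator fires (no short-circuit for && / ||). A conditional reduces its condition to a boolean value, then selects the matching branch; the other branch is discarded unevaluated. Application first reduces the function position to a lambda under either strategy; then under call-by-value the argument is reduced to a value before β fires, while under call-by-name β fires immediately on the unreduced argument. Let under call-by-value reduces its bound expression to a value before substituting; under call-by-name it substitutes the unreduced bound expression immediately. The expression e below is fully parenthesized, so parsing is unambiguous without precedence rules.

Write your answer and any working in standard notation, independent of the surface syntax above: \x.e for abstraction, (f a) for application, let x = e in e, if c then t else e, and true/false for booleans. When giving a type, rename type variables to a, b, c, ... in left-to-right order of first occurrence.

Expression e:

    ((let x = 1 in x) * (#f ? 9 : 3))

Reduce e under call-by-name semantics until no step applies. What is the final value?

Answer: 3

Derivation:
step 0: ((let x = 1 in x) * (if false then 9 else 3))
step 1: [let@0] (1 * (if false then 9 else 3))
step 2: [if@1] (1 * 3)
step 3: [delta@root] 3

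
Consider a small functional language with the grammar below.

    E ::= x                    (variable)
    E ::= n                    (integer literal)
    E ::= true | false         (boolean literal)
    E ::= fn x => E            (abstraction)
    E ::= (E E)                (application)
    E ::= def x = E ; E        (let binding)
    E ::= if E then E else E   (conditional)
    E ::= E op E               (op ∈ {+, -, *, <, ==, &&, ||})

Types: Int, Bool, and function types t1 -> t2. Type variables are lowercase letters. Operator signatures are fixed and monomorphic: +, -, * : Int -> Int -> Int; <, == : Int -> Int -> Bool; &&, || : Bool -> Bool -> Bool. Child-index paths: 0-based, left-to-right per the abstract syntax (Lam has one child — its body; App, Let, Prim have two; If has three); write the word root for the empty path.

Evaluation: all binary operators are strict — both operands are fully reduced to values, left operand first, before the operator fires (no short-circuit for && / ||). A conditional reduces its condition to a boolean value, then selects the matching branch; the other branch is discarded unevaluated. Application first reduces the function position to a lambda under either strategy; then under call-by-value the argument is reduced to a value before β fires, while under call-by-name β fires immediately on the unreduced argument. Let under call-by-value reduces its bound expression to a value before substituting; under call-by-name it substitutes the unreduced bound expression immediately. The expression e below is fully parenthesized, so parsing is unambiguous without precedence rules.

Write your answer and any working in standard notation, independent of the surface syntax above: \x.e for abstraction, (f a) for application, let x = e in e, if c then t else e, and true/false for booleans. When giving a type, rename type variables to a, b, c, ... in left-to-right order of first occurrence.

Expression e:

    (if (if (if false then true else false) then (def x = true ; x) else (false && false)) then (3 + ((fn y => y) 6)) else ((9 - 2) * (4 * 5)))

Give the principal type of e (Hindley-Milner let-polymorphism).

Answer: Int

Working:
  unify Bool ~ Bool
  unify Bool ~ Bool
  unify Bool ~ Bool
let x : Bool
x : Bool
  unify Bool ~ Bool
  unify Bool ~ Bool
  unify Bool ~ Bool
  unify Bool ~ Bool
  unify Int ~ Int
y : a
\y._ : a -> a
  unify a -> a ~ Int -> b
  unify a ~ Int
  unify Int ~ b
_ _ : Int
  unify Int ~ Int
  unify Int ~ Int
  unify Int ~ Int
  unify Int ~ Int
  unify Int ~ Int
  unify Int ~ Int
  unify Int ~ Int
  unify Int ~ Int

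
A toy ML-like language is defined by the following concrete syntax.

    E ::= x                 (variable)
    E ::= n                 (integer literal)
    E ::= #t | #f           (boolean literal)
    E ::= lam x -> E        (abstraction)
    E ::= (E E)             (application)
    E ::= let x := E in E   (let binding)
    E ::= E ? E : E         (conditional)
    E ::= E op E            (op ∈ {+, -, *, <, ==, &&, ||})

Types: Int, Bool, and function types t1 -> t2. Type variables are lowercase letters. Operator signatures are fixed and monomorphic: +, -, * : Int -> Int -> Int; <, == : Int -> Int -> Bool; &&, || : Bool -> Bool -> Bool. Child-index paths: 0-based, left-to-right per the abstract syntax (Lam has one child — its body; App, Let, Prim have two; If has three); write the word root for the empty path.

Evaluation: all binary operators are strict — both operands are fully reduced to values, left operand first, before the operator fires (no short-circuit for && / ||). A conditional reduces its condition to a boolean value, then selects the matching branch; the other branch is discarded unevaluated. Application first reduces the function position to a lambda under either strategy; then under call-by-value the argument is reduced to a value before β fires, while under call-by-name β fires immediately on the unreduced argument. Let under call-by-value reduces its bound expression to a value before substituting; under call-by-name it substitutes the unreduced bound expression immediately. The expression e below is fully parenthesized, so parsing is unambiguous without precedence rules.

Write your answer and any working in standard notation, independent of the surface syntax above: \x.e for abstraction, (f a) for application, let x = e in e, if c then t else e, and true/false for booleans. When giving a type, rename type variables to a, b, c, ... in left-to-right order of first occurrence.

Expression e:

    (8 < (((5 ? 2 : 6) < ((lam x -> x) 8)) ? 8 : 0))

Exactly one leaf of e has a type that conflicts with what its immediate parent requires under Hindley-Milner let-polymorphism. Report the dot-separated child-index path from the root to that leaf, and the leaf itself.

Derivation:
  unify Int ~ Int
  unify Int ~ Bool
  FAIL: mismatch Int ~ Bool

Answer: 1.0.0.0 : 5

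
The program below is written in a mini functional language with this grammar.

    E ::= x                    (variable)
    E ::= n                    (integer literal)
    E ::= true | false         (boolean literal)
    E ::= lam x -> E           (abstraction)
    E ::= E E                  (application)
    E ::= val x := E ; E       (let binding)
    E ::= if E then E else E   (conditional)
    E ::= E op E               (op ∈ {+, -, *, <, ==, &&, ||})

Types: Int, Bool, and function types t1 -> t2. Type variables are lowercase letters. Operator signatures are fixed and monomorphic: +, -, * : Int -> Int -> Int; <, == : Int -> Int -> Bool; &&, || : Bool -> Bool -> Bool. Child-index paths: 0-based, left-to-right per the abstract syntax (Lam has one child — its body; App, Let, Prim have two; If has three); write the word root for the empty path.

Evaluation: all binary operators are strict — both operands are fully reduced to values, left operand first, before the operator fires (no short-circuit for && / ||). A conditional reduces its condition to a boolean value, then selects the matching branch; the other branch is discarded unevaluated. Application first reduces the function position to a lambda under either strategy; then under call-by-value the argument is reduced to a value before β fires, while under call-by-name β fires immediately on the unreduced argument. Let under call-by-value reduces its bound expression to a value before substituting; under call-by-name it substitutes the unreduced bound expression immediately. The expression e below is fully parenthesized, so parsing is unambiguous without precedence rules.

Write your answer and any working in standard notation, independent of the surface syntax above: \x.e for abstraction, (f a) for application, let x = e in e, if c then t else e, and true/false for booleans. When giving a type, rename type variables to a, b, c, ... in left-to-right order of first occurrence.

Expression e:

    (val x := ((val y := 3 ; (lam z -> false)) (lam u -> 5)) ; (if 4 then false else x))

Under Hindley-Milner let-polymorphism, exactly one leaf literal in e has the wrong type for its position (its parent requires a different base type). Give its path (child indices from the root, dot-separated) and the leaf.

Answer: 1.0 : 4

Trace:
let y : Int
\z._ : a -> Bool
\u._ : b -> Int
  unify a -> Bool ~ (b -> Int) -> c
  unify a ~ b -> Int
  unify Bool ~ c
_ _ : Bool
let x : Bool
  unify Int ~ Bool
  FAIL: mismatch Int ~ Bool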